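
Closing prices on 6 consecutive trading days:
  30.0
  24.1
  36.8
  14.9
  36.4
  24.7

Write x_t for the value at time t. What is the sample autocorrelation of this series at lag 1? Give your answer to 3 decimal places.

-0.844

Mean x̄ = (30.0 + 24.1 + 36.8 + 14.9 + 36.4 + 24.7)/6 = 27.8167
Σ(x_t−x̄)(x_{t+1}−x̄) = (-8.1147) + (-33.3881) + (-116.0347) + (-110.8681) + (-26.7514) = -295.1569
Denominator Σ(x_t−x̄)² = 349.5083
r_1 = -295.1569 / 349.5083 = -0.844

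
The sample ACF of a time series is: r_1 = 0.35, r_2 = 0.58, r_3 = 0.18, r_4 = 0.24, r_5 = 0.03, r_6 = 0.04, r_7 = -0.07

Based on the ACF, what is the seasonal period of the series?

The largest autocorrelation is r_2 = 0.58; the remaining lags stay at or below 0.35.
The dominant spike at lag 2 indicates a seasonal period of 2.

2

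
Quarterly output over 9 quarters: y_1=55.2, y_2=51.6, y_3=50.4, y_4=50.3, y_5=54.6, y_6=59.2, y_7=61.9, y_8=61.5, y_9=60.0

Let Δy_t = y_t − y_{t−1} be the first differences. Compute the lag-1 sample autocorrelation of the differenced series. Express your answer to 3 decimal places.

First differences Δy: -3.6, -1.2, -0.1, 4.3, 4.6, 2.7, -0.4, -1.5
Mean of differences = 0.6000
Numerator Σ(Δy_t−Δȳ)(Δy_{t+1}−Δȳ) = 29.4300
Denominator Σ(Δy_t−Δȳ)² = 60.8800
r_1(Δy) = 29.4300 / 60.8800 = 0.483

0.483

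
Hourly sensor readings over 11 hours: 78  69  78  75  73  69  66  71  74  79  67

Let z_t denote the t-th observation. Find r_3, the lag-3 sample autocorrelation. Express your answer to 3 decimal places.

-0.296

Mean z̄ = (78 + 69 + 78 + 75 + 73 + 69 + 66 + 71 + 74 + 79 + 67)/11 = 72.6364
Numerator Σ_{t=1}^{8}(z_t−z̄)(z_{t+3}−z̄) = -62.3967
Denominator Σ(z_t−z̄)² = 210.5455
r_3 = -62.3967 / 210.5455 = -0.296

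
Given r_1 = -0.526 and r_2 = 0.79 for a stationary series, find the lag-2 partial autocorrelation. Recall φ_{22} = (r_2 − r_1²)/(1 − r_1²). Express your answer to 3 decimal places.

φ_{22} = (r_2 − r_1²) / (1 − r_1²)
r_1² = (-0.526)² = 0.276676
Numerator = 0.79 − 0.2767 = 0.5133; denominator = 1 − 0.2767 = 0.7233
φ_{22} = 0.5133 / 0.7233 = 0.710

0.710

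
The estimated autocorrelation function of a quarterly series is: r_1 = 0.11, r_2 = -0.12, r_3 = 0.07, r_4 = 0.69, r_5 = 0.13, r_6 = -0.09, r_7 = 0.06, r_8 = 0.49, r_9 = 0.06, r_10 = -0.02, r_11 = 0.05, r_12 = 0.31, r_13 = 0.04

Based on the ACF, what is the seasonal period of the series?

4

The largest autocorrelation is r_4 = 0.69, with weaker echoes at lags 8 (0.49) and 12 (0.31); the remaining lags stay at or below 0.13.
The dominant spike at lag 4 indicates a seasonal period of 4.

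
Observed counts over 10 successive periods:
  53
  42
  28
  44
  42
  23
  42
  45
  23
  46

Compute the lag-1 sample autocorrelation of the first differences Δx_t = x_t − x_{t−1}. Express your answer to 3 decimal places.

-0.413

First differences Δx: -11, -14, 16, -2, -19, 19, 3, -22, 23
Mean of differences = -0.7778
Numerator Σ(Δx_t−Δx̄)(Δx_{t+1}−Δx̄) = -955.3827
Denominator Σ(Δx_t−Δx̄)² = 2315.5556
r_1(Δx) = -955.3827 / 2315.5556 = -0.413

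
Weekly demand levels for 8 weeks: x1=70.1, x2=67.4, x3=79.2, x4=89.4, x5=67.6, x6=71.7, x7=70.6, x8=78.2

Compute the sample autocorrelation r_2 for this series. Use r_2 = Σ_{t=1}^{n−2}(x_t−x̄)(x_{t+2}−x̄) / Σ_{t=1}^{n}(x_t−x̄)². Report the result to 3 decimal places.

-0.457

Mean x̄ = (70.1 + 67.4 + 79.2 + 89.4 + 67.6 + 71.7 + 70.6 + 78.2)/8 = 74.2750
Deviations from mean: -4.1750, -6.8750, 4.9250, 15.1250, -6.6750, -2.5750, -3.6750, 3.9250
Σ(x_t−x̄)(x_{t+2}−x̄) = (-20.5619) + (-103.9844) + (-32.8744) + (-38.9469) + (24.5306) + (-10.1069) = -181.9438
Denominator Σ(x_t−x̄)² = 397.8150
r_2 = -181.9438 / 397.8150 = -0.457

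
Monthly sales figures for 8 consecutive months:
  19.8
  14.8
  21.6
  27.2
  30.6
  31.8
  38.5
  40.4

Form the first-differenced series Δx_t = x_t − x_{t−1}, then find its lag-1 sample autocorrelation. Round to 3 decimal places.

-0.294

First differences Δx: -5.0, 6.8, 5.6, 3.4, 1.2, 6.7, 1.9
Mean of differences = 2.9429
Numerator Σ(Δx_t−Δx̄)(Δx_{t+1}−Δx̄) = -30.4361
Denominator Σ(Δx_t−Δx̄)² = 103.4771
r_1(Δx) = -30.4361 / 103.4771 = -0.294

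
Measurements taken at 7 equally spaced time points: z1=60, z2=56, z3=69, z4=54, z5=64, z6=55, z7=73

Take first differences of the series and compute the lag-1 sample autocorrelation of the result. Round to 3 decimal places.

-0.735

First differences Δz: -4, 13, -15, 10, -9, 18
Mean of differences = 2.1667
Numerator Σ(Δz_t−Δz̄)(Δz_{t+1}−Δz̄) = -651.5278
Denominator Σ(Δz_t−Δz̄)² = 886.8333
r_1(Δz) = -651.5278 / 886.8333 = -0.735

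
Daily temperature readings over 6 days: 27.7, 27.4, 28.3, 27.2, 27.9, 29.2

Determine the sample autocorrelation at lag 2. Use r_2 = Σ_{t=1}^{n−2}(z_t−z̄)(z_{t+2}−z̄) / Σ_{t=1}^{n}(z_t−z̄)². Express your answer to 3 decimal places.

Mean z̄ = (27.7 + 27.4 + 28.3 + 27.2 + 27.9 + 29.2)/6 = 27.9500
Deviations from mean: -0.2500, -0.5500, 0.3500, -0.7500, -0.0500, 1.2500
Σ(z_t−z̄)(z_{t+2}−z̄) = (-0.0875) + (0.4125) + (-0.0175) + (-0.9375) = -0.6300
Denominator Σ(z_t−z̄)² = 2.6150
r_2 = -0.6300 / 2.6150 = -0.241

-0.241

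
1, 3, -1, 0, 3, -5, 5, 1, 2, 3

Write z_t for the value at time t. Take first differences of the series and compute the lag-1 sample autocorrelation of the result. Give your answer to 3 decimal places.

-0.737

First differences Δz: 2, -4, 1, 3, -8, 10, -4, 1, 1
Mean of differences = 0.2222
Numerator Σ(Δz_t−Δz̄)(Δz_{t+1}−Δz̄) = -155.8272
Denominator Σ(Δz_t−Δz̄)² = 211.5556
r_1(Δz) = -155.8272 / 211.5556 = -0.737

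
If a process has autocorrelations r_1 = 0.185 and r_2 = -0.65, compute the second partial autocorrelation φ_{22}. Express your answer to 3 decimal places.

-0.708

φ_{22} = (r_2 − r_1²) / (1 − r_1²)
r_1² = (0.185)² = 0.034225
Numerator = -0.65 − 0.0342 = -0.6842; denominator = 1 − 0.0342 = 0.9658
φ_{22} = -0.6842 / 0.9658 = -0.708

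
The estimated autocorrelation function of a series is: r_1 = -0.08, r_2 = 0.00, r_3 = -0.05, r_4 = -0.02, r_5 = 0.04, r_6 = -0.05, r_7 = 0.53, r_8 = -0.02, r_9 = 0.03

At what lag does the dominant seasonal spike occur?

7

The largest autocorrelation is r_7 = 0.53; the remaining lags stay at or below 0.04.
The dominant spike at lag 7 indicates a seasonal period of 7.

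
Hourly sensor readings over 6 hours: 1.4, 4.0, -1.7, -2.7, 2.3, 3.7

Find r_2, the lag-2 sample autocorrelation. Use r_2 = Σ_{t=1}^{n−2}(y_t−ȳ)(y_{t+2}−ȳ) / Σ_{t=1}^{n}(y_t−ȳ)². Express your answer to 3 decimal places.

-0.633

Mean ȳ = (1.4 + 4.0 − 1.7 − 2.7 + 2.3 + 3.7)/6 = 1.1667
Deviations from mean: 0.2333, 2.8333, -2.8667, -3.8667, 1.1333, 2.5333
Σ(y_t−ȳ)(y_{t+2}−ȳ) = (-0.6689) + (-10.9556) + (-3.2489) + (-9.7956) = -24.6689
Denominator Σ(y_t−ȳ)² = 38.9533
r_2 = -24.6689 / 38.9533 = -0.633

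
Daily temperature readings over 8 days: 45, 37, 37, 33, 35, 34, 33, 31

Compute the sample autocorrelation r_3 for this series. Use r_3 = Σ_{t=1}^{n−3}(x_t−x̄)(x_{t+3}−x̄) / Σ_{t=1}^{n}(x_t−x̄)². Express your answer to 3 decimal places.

-0.138

Mean x̄ = (45 + 37 + 37 + 33 + 35 + 34 + 33 + 31)/8 = 35.6250
Σ(x_t−x̄)(x_{t+3}−x̄) = (-24.6094) + (-0.8594) + (-2.2344) + (6.8906) + (2.8906) = -17.9219
Denominator Σ(x_t−x̄)² = 129.8750
r_3 = -17.9219 / 129.8750 = -0.138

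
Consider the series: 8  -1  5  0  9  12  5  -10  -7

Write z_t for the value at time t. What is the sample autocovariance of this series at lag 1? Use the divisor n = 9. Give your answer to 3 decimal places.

13.654

Mean z̄ = (8 − 1 + 5 + 0 + 9 + 12 + 5 − 10 − 7)/9 = 2.3333
Σ_{t=1}^{8}(z_t−z̄)(z_{t+1}−z̄) = 122.8889
γ_1 = 122.8889 / 9 = 13.654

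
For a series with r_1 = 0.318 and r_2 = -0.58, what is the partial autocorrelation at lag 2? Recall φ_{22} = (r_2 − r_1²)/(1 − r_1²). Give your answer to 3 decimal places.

-0.758

φ_{22} = (r_2 − r_1²) / (1 − r_1²)
r_1² = (0.318)² = 0.101124
Numerator = -0.58 − 0.1011 = -0.6811; denominator = 1 − 0.1011 = 0.8989
φ_{22} = -0.6811 / 0.8989 = -0.758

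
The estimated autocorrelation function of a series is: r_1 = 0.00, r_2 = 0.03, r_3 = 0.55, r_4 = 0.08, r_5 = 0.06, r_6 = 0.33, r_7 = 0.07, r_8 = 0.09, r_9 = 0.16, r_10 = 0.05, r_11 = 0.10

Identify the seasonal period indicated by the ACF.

The largest autocorrelation is r_3 = 0.55, with weaker echoes at lags 6 (0.33) and 9 (0.16); the remaining lags stay at or below 0.10.
The dominant spike at lag 3 indicates a seasonal period of 3.

3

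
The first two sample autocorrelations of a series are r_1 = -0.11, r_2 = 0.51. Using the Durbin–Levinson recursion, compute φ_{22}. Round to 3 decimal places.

0.504

φ_{22} = (r_2 − r_1²) / (1 − r_1²)
r_1² = (-0.11)² = 0.0121
Numerator = 0.51 − 0.0121 = 0.4979; denominator = 1 − 0.0121 = 0.9879
φ_{22} = 0.4979 / 0.9879 = 0.504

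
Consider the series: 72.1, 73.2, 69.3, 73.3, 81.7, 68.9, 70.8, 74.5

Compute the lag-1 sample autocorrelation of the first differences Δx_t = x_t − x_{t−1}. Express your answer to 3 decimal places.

-0.390

First differences Δx: 1.1, -3.9, 4.0, 8.4, -12.8, 1.9, 3.7
Mean of differences = 0.3429
Numerator Σ(Δx_t−Δx̄)(Δx_{t+1}−Δx̄) = -110.3947
Denominator Σ(Δx_t−Δx̄)² = 283.2971
r_1(Δx) = -110.3947 / 283.2971 = -0.390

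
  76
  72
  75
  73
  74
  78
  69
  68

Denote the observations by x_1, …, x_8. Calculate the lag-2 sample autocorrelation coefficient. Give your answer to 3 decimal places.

Mean x̄ = (76 + 72 + 75 + 73 + 74 + 78 + 69 + 68)/8 = 73.1250
Deviations from mean: 2.8750, -1.1250, 1.8750, -0.1250, 0.8750, 4.8750, -4.1250, -5.1250
Numerator Σ_{t=1}^{6}(x_t−x̄)(x_{t+2}−x̄) = -22.0313
Denominator Σ(x_t−x̄)² = 80.8750
r_2 = -22.0313 / 80.8750 = -0.272

-0.272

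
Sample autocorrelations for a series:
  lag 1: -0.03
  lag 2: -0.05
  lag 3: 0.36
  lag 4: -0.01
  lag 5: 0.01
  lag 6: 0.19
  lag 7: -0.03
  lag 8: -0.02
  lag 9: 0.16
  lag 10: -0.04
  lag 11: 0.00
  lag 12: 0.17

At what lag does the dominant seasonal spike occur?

3

The largest autocorrelation is r_3 = 0.36, with weaker echoes at lags 6 (0.19), 9 (0.16) and 12 (0.17); the remaining lags stay at or below 0.01.
The dominant spike at lag 3 indicates a seasonal period of 3.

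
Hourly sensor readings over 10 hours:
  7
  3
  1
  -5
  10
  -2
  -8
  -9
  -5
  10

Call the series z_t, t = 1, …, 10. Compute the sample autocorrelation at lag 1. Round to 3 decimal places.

Mean z̄ = (7 + 3 + 1 − 5 + 10 − 2 − 8 − 9 − 5 + 10)/10 = 0.2000
Numerator Σ_{t=1}^{9}(z_t−z̄)(z_{t+1}−z̄) = 34.9600
Denominator Σ(z_t−z̄)² = 457.6000
r_1 = 34.9600 / 457.6000 = 0.076

0.076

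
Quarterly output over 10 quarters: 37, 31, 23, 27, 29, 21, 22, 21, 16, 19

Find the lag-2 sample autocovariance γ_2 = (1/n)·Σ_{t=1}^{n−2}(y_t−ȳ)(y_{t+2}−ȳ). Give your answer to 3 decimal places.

Mean ȳ = (37 + 31 + 23 + 27 + 29 + 21 + 22 + 21 + 16 + 19)/10 = 24.6000
Σ_{t=1}^{8}(y_t−ȳ)(y_{t+2}−ȳ) = 23.8800
γ_2 = 23.8800 / 10 = 2.388

2.388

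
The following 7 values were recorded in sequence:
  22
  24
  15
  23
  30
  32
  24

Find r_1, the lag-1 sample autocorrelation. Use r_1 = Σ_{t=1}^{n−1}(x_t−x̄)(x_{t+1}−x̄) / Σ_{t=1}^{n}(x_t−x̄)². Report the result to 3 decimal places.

0.268

Mean x̄ = (22 + 24 + 15 + 23 + 30 + 32 + 24)/7 = 24.2857
Deviations from mean: -2.2857, -0.2857, -9.2857, -1.2857, 5.7143, 7.7143, -0.2857
Σ(x_t−x̄)(x_{t+1}−x̄) = (0.6531) + (2.6531) + (11.9388) + (-7.3469) + (44.0816) + (-2.2041) = 49.7755
Denominator Σ(x_t−x̄)² = 185.4286
r_1 = 49.7755 / 185.4286 = 0.268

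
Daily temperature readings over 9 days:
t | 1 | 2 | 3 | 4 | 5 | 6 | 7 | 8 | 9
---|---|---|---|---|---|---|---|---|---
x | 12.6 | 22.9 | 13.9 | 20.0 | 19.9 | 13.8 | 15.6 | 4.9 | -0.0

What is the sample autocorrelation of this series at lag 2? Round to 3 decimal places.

Mean x̄ = (12.6 + 22.9 + 13.9 + 20.0 + 19.9 + 13.8 + 15.6 + 4.9 − 0.0)/9 = 13.7333
Numerator Σ_{t=1}^{7}(x_t−x̄)(x_{t+2}−x̄) = 43.9878
Denominator Σ(x_t−x̄)² = 432.7600
r_2 = 43.9878 / 432.7600 = 0.102

0.102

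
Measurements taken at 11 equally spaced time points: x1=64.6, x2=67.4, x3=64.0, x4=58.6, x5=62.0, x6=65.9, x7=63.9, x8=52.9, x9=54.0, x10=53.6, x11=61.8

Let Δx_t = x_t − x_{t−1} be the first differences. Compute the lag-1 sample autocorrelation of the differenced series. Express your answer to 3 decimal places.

-0.007

First differences Δx: 2.8, -3.4, -5.4, 3.4, 3.9, -2.0, -11.0, 1.1, -0.4, 8.2
Mean of differences = -0.2800
Numerator Σ(Δx_t−Δx̄)(Δx_{t+1}−Δx̄) = -1.8224
Denominator Σ(Δx_t−Δx̄)² = 268.1560
r_1(Δx) = -1.8224 / 268.1560 = -0.007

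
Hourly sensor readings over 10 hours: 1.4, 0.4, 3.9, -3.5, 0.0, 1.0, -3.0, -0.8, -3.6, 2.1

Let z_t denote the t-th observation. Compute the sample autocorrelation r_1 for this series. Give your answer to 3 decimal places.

Mean z̄ = (1.4 + 0.4 + 3.9 − 3.5 + 0.0 + 1.0 − 3.0 − 0.8 − 3.6 + 2.1)/10 = -0.2100
Numerator Σ_{t=1}^{9}(z_t−z̄)(z_{t+1}−z̄) = -18.0301
Denominator Σ(z_t−z̄)² = 57.1490
r_1 = -18.0301 / 57.1490 = -0.315

-0.315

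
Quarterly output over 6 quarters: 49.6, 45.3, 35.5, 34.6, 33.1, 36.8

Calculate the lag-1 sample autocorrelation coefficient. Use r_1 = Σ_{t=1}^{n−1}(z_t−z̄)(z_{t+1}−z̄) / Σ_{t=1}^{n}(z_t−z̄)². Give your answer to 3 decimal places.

0.449

Mean z̄ = (49.6 + 45.3 + 35.5 + 34.6 + 33.1 + 36.8)/6 = 39.1500
Deviations from mean: 10.4500, 6.1500, -3.6500, -4.5500, -6.0500, -2.3500
Σ(z_t−z̄)(z_{t+1}−z̄) = (64.2675) + (-22.4475) + (16.6075) + (27.5275) + (14.2175) = 100.1725
Denominator Σ(z_t−z̄)² = 223.1750
r_1 = 100.1725 / 223.1750 = 0.449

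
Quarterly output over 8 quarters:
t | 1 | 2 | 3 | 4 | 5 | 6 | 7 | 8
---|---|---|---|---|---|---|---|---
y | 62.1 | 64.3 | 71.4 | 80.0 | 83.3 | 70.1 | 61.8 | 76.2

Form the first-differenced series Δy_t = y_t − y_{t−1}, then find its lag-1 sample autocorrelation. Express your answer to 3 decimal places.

0.093

First differences Δy: 2.2, 7.1, 8.6, 3.3, -13.2, -8.3, 14.4
Mean of differences = 2.0143
Numerator Σ(Δy_t−Δȳ)(Δy_{t+1}−Δȳ) = 52.5184
Denominator Σ(Δy_t−Δȳ)² = 562.1886
r_1(Δy) = 52.5184 / 562.1886 = 0.093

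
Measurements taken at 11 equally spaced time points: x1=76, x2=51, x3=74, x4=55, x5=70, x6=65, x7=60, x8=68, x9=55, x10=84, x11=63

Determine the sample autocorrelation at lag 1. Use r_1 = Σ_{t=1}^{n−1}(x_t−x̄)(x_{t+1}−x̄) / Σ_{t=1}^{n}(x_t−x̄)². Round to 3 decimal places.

Mean x̄ = (76 + 51 + 74 + 55 + 70 + 65 + 60 + 68 + 55 + 84 + 63)/11 = 65.5455
Numerator Σ_{t=1}^{10}(x_t−x̄)(x_{t+1}−x̄) = -691.6612
Denominator Σ(x_t−x̄)² = 1018.7273
r_1 = -691.6612 / 1018.7273 = -0.679

-0.679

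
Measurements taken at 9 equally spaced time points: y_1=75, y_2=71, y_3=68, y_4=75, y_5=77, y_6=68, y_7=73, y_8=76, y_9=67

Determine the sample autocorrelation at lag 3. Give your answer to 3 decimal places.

Mean ȳ = (75 + 71 + 68 + 75 + 77 + 68 + 73 + 76 + 67)/9 = 72.2222
Σ(y_t−ȳ)(y_{t+3}−ȳ) = (7.7160) + (-5.8395) + (17.8272) + (2.1605) + (18.0494) + (22.0494) = 61.9630
Denominator Σ(y_t−ȳ)² = 117.5556
r_3 = 61.9630 / 117.5556 = 0.527

0.527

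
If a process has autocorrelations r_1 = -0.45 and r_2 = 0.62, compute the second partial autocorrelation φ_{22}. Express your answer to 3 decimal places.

φ_{22} = (r_2 − r_1²) / (1 − r_1²)
r_1² = (-0.45)² = 0.2025
Numerator = 0.62 − 0.2025 = 0.4175; denominator = 1 − 0.2025 = 0.7975
φ_{22} = 0.4175 / 0.7975 = 0.524

0.524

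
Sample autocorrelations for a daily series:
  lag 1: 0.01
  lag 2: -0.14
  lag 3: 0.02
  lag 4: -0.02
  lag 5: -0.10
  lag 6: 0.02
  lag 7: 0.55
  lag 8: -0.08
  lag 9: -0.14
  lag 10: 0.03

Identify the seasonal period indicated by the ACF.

The largest autocorrelation is r_7 = 0.55; the remaining lags stay at or below 0.03.
The dominant spike at lag 7 indicates a seasonal period of 7.

7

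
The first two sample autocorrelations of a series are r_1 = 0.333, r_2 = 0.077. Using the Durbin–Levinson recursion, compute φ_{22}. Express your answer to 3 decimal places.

φ_{22} = (r_2 − r_1²) / (1 − r_1²)
r_1² = (0.333)² = 0.110889
Numerator = 0.077 − 0.1109 = -0.0339; denominator = 1 − 0.1109 = 0.8891
φ_{22} = -0.0339 / 0.8891 = -0.038

-0.038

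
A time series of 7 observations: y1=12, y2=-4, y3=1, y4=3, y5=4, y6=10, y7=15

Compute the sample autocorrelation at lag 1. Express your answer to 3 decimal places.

0.135

Mean ȳ = (12 − 4 + 1 + 3 + 4 + 10 + 15)/7 = 5.8571
Numerator Σ_{t=1}^{6}(y_t−ȳ)(y_{t+1}−ȳ) = 36.6939
Denominator Σ(y_t−ȳ)² = 270.8571
r_1 = 36.6939 / 270.8571 = 0.135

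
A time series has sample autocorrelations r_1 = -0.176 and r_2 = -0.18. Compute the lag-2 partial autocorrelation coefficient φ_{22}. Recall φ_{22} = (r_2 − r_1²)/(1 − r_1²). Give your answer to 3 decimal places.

φ_{22} = (r_2 − r_1²) / (1 − r_1²)
r_1² = (-0.176)² = 0.030976
Numerator = -0.18 − 0.0310 = -0.2110; denominator = 1 − 0.0310 = 0.9690
φ_{22} = -0.2110 / 0.9690 = -0.218

-0.218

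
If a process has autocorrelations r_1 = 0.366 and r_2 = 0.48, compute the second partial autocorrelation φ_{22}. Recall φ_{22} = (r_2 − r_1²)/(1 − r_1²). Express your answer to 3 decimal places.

0.400

φ_{22} = (r_2 − r_1²) / (1 − r_1²)
r_1² = (0.366)² = 0.133956
Numerator = 0.48 − 0.1340 = 0.3460; denominator = 1 − 0.1340 = 0.8660
φ_{22} = 0.3460 / 0.8660 = 0.400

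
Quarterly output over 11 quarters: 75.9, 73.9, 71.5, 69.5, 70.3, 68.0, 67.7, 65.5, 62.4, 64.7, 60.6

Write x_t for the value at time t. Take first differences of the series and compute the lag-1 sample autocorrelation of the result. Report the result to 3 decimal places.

First differences Δx: -2.0, -2.4, -2.0, 0.8, -2.3, -0.3, -2.2, -3.1, 2.3, -4.1
Mean of differences = -1.5300
Numerator Σ(Δx_t−Δx̄)(Δx_{t+1}−Δx̄) = -18.6469
Denominator Σ(Δx_t−Δx̄)² = 32.9210
r_1(Δx) = -18.6469 / 32.9210 = -0.566

-0.566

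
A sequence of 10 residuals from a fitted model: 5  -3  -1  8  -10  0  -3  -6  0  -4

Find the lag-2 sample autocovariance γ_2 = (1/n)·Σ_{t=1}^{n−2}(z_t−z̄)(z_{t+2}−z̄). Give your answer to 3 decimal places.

Mean z̄ = (5 − 3 − 1 + 8 − 10 + 0 − 3 − 6 + 0 − 4)/10 = -1.4000
Σ_{t=1}^{8}(z_t−z̄)(z_{t+2}−z̄) = 14.2800
γ_2 = 14.2800 / 10 = 1.428

1.428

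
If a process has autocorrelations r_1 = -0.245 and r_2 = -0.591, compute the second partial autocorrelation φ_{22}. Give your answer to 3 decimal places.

-0.693

φ_{22} = (r_2 − r_1²) / (1 − r_1²)
r_1² = (-0.245)² = 0.060025
Numerator = -0.591 − 0.0600 = -0.6510; denominator = 1 − 0.0600 = 0.9400
φ_{22} = -0.6510 / 0.9400 = -0.693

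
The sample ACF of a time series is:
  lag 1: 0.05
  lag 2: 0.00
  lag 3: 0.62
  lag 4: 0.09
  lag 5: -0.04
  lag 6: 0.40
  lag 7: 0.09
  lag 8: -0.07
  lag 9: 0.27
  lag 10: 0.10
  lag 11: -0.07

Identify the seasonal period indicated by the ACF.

3

The largest autocorrelation is r_3 = 0.62, with weaker echoes at lags 6 (0.40) and 9 (0.27); the remaining lags stay at or below 0.10.
The dominant spike at lag 3 indicates a seasonal period of 3.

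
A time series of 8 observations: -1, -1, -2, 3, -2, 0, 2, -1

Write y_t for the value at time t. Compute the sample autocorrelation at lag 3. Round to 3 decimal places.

0.301

Mean ȳ = (-1 − 1 − 2 + 3 − 2 + 0 + 2 − 1)/8 = -0.2500
Deviations from mean: -0.7500, -0.7500, -1.7500, 3.2500, -1.7500, 0.2500, 2.2500, -0.7500
Numerator Σ_{t=1}^{5}(y_t−ȳ)(y_{t+3}−ȳ) = 7.0625
Denominator Σ(y_t−ȳ)² = 23.5000
r_3 = 7.0625 / 23.5000 = 0.301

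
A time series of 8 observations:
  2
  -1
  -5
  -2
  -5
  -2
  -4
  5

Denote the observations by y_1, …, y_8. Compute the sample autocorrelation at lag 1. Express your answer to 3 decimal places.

-0.113

Mean ȳ = (2 − 1 − 5 − 2 − 5 − 2 − 4 + 5)/8 = -1.5000
Deviations from mean: 3.5000, 0.5000, -3.5000, -0.5000, -3.5000, -0.5000, -2.5000, 6.5000
Σ(y_t−ȳ)(y_{t+1}−ȳ) = (1.7500) + (-1.7500) + (1.7500) + (1.7500) + (1.7500) + (1.2500) + (-16.2500) = -9.7500
Denominator Σ(y_t−ȳ)² = 86.0000
r_1 = -9.7500 / 86.0000 = -0.113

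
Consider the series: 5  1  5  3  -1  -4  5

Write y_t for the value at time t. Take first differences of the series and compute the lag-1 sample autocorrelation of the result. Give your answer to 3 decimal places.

First differences Δy: -4, 4, -2, -4, -3, 9
Mean of differences = 0.0000
Numerator Σ(Δy_t−Δȳ)(Δy_{t+1}−Δȳ) = -31.0000
Denominator Σ(Δy_t−Δȳ)² = 142.0000
r_1(Δy) = -31.0000 / 142.0000 = -0.218

-0.218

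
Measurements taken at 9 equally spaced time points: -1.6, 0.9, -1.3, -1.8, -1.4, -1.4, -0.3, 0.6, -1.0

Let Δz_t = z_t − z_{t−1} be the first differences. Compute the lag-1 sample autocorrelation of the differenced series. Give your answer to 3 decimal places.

-0.314

First differences Δz: 2.5, -2.2, -0.5, 0.4, 0.0, 1.1, 0.9, -1.6
Mean of differences = 0.0750
Numerator Σ(Δz_t−Δz̄)(Δz_{t+1}−Δz̄) = -5.0331
Denominator Σ(Δz_t−Δz̄)² = 16.0350
r_1(Δz) = -5.0331 / 16.0350 = -0.314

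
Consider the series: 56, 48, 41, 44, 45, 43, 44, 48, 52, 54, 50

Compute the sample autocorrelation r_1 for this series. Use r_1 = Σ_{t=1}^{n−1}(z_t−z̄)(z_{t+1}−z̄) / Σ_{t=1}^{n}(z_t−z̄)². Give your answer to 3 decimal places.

Mean z̄ = (56 + 48 + 41 + 44 + 45 + 43 + 44 + 48 + 52 + 54 + 50)/11 = 47.7273
Numerator Σ_{t=1}^{10}(z_t−z̄)(z_{t+1}−z̄) = 107.3802
Denominator Σ(z_t−z̄)² = 234.1818
r_1 = 107.3802 / 234.1818 = 0.459

0.459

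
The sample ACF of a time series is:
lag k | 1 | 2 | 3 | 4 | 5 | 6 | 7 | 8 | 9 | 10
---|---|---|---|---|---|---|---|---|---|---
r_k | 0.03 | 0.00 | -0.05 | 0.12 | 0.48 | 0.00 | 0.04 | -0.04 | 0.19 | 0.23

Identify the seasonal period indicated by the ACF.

5

The largest autocorrelation is r_5 = 0.48, with a weaker echo at lag 10 (0.23); the remaining lags stay at or below 0.19.
The dominant spike at lag 5 indicates a seasonal period of 5.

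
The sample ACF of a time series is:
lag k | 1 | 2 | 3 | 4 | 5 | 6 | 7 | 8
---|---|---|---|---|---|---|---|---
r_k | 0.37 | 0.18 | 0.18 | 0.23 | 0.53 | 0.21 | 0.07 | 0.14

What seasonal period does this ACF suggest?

The largest autocorrelation is r_5 = 0.53; the remaining lags stay at or below 0.37. The elevated value at lag 1 (0.37), dropping to 0.18 at lag 2, reflects decaying short-term dependence rather than seasonality.
The dominant spike at lag 5 indicates a seasonal period of 5.

5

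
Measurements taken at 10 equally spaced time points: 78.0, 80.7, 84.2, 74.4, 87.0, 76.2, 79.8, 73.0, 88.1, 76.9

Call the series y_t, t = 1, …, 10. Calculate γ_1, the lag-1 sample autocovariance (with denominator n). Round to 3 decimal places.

Mean ȳ = (78.0 + 80.7 + 84.2 + 74.4 + 87.0 + 76.2 + 79.8 + 73.0 + 88.1 + 76.9)/10 = 79.8300
Σ_{t=1}^{9}(y_t−ȳ)(y_{t+1}−ȳ) = -166.8809
γ_1 = -166.8809 / 10 = -16.688

-16.688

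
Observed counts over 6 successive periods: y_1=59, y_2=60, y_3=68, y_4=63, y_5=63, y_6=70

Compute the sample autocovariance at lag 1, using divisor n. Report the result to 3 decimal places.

-0.894

Mean ȳ = (59 + 60 + 68 + 63 + 63 + 70)/6 = 63.8333
Σ_{t=1}^{5}(y_t−ȳ)(y_{t+1}−ȳ) = -5.3611
γ_1 = -5.3611 / 6 = -0.894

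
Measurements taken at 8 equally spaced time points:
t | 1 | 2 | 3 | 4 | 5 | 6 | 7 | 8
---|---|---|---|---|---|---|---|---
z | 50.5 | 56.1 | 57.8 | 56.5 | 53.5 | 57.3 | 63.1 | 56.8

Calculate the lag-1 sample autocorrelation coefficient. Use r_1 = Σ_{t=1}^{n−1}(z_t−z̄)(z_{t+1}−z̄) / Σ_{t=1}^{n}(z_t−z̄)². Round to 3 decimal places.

0.077

Mean z̄ = (50.5 + 56.1 + 57.8 + 56.5 + 53.5 + 57.3 + 63.1 + 56.8)/8 = 56.4500
Deviations from mean: -5.9500, -0.3500, 1.3500, 0.0500, -2.9500, 0.8500, 6.6500, 0.3500
Numerator Σ_{t=1}^{7}(z_t−z̄)(z_{t+1}−z̄) = 7.0025
Denominator Σ(z_t−z̄)² = 91.1200
r_1 = 7.0025 / 91.1200 = 0.077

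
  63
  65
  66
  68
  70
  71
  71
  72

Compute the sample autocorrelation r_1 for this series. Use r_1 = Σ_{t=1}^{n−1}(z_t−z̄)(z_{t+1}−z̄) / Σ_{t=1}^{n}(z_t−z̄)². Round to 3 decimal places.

Mean z̄ = (63 + 65 + 66 + 68 + 70 + 71 + 71 + 72)/8 = 68.2500
Deviations from mean: -5.2500, -3.2500, -2.2500, -0.2500, 1.7500, 2.7500, 2.7500, 3.7500
Σ(z_t−z̄)(z_{t+1}−z̄) = (17.0625) + (7.3125) + (0.5625) + (-0.4375) + (4.8125) + (7.5625) + (10.3125) = 47.1875
Denominator Σ(z_t−z̄)² = 75.5000
r_1 = 47.1875 / 75.5000 = 0.625

0.625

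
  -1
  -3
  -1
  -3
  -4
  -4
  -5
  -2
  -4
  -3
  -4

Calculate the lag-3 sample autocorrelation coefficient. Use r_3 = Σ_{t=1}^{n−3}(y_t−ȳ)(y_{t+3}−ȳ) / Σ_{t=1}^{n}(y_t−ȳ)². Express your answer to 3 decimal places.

Mean ȳ = (-1 − 3 − 1 − 3 − 4 − 4 − 5 − 2 − 4 − 3 − 4)/11 = -3.0909
Numerator Σ_{t=1}^{8}(y_t−ȳ)(y_{t+3}−ȳ) = -3.2975
Denominator Σ(y_t−ȳ)² = 16.9091
r_3 = -3.2975 / 16.9091 = -0.195

-0.195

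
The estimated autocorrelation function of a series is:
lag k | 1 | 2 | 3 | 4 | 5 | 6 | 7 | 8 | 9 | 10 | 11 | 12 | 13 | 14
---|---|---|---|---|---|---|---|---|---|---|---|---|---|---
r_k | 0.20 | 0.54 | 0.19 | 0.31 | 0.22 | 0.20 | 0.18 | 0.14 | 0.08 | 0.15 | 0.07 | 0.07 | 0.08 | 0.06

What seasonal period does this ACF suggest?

The largest autocorrelation is r_2 = 0.54, with a weaker echo at lag 4 (0.31); the remaining lags stay at or below 0.22.
The dominant spike at lag 2 indicates a seasonal period of 2.

2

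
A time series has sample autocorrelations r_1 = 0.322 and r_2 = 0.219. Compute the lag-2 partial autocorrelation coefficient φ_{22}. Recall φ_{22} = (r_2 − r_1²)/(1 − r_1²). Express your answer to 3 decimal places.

φ_{22} = (r_2 − r_1²) / (1 − r_1²)
r_1² = (0.322)² = 0.103684
Numerator = 0.219 − 0.1037 = 0.1153; denominator = 1 − 0.1037 = 0.8963
φ_{22} = 0.1153 / 0.8963 = 0.129

0.129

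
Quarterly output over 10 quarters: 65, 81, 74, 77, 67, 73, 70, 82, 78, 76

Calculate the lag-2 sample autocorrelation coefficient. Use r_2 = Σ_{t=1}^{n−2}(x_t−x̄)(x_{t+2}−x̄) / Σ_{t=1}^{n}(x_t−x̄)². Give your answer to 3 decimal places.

0.132

Mean x̄ = (65 + 81 + 74 + 77 + 67 + 73 + 70 + 82 + 78 + 76)/10 = 74.3000
Numerator Σ_{t=1}^{8}(x_t−x̄)(x_{t+2}−x̄) = 38.1200
Denominator Σ(x_t−x̄)² = 288.1000
r_2 = 38.1200 / 288.1000 = 0.132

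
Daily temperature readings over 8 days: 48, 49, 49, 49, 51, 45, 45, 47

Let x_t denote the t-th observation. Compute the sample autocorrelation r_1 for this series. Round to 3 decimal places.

0.259

Mean x̄ = (48 + 49 + 49 + 49 + 51 + 45 + 45 + 47)/8 = 47.8750
Deviations from mean: 0.1250, 1.1250, 1.1250, 1.1250, 3.1250, -2.8750, -2.8750, -0.8750
Σ(x_t−x̄)(x_{t+1}−x̄) = (0.1406) + (1.2656) + (1.2656) + (3.5156) + (-8.9844) + (8.2656) + (2.5156) = 7.9844
Denominator Σ(x_t−x̄)² = 30.8750
r_1 = 7.9844 / 30.8750 = 0.259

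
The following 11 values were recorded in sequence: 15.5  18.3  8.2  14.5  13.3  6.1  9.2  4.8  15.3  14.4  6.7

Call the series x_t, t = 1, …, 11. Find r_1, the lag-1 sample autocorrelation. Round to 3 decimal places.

Mean x̄ = (15.5 + 18.3 + 8.2 + 14.5 + 13.3 + 6.1 + 9.2 + 4.8 + 15.3 + 14.4 + 6.7)/11 = 11.4818
Numerator Σ_{t=1}^{10}(x_t−x̄)(x_{t+1}−x̄) = -9.9794
Denominator Σ(x_t−x̄)² = 210.5964
r_1 = -9.9794 / 210.5964 = -0.047

-0.047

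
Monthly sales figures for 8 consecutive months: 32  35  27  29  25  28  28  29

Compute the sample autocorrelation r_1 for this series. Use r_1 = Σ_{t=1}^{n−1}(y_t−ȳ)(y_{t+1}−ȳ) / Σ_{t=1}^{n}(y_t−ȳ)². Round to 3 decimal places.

Mean ȳ = (32 + 35 + 27 + 29 + 25 + 28 + 28 + 29)/8 = 29.1250
Numerator Σ_{t=1}^{7}(y_t−ȳ)(y_{t+1}−ȳ) = 11.2344
Denominator Σ(y_t−ȳ)² = 66.8750
r_1 = 11.2344 / 66.8750 = 0.168

0.168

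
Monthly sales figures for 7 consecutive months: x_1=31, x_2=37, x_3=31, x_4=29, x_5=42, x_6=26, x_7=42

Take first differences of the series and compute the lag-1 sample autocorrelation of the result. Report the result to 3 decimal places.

First differences Δx: 6, -6, -2, 13, -16, 16
Mean of differences = 1.8333
Numerator Σ(Δx_t−Δx̄)(Δx_{t+1}−Δx̄) = -497.1944
Denominator Σ(Δx_t−Δx̄)² = 736.8333
r_1(Δx) = -497.1944 / 736.8333 = -0.675

-0.675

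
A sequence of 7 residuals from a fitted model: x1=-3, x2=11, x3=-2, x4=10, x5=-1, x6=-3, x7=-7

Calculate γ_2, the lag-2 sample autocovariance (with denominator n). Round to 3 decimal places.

12.711

Mean x̄ = (-3 + 11 − 2 + 10 − 1 − 3 − 7)/7 = 0.7143
Σ_{t=1}^{5}(x_t−x̄)(x_{t+2}−x̄) = 88.9796
γ_2 = 88.9796 / 7 = 12.711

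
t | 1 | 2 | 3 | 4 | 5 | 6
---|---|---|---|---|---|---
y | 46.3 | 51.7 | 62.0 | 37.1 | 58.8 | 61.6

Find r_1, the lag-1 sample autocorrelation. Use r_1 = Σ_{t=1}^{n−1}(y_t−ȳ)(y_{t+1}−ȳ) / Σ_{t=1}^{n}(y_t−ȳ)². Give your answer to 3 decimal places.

-0.387

Mean ȳ = (46.3 + 51.7 + 62.0 + 37.1 + 58.8 + 61.6)/6 = 52.9167
Deviations from mean: -6.6167, -1.2167, 9.0833, -15.8167, 5.8833, 8.6833
Numerator Σ_{t=1}^{5}(y_t−ȳ)(y_{t+1}−ȳ) = -188.6369
Denominator Σ(y_t−ȳ)² = 487.9483
r_1 = -188.6369 / 487.9483 = -0.387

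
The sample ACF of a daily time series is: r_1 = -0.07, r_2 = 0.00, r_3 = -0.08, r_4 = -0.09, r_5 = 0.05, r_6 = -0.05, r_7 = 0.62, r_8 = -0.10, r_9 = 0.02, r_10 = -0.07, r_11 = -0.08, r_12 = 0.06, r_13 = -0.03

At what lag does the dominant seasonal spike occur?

7

The largest autocorrelation is r_7 = 0.62; the remaining lags stay at or below 0.06.
The dominant spike at lag 7 indicates a seasonal period of 7.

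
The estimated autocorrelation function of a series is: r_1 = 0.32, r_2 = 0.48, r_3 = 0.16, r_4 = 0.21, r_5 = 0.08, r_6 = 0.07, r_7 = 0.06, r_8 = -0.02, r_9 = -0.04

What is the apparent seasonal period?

The largest autocorrelation is r_2 = 0.48; the remaining lags stay at or below 0.32.
The dominant spike at lag 2 indicates a seasonal period of 2.

2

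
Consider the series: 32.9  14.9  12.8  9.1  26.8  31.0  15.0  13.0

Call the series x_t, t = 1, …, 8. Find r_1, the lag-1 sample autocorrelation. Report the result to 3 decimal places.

Mean x̄ = (32.9 + 14.9 + 12.8 + 9.1 + 26.8 + 31.0 + 15.0 + 13.0)/8 = 19.4375
Deviations from mean: 13.4625, -4.5375, -6.6375, -10.3375, 7.3625, 11.5625, -4.4375, -6.4375
Σ(x_t−x̄)(x_{t+1}−x̄) = (-61.0861) + (30.1177) + (68.6152) + (-76.1098) + (85.1289) + (-51.3086) + (28.5664) = 23.9236
Denominator Σ(x_t−x̄)² = 601.7788
r_1 = 23.9236 / 601.7788 = 0.040

0.040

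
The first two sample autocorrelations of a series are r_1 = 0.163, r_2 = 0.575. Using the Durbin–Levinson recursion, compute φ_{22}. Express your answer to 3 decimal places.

0.563

φ_{22} = (r_2 − r_1²) / (1 − r_1²)
r_1² = (0.163)² = 0.026569
Numerator = 0.575 − 0.0266 = 0.5484; denominator = 1 − 0.0266 = 0.9734
φ_{22} = 0.5484 / 0.9734 = 0.563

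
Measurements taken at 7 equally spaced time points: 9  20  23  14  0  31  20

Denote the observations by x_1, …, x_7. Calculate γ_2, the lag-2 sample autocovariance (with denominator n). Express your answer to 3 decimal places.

-36.595

Mean x̄ = (9 + 20 + 23 + 14 + 0 + 31 + 20)/7 = 16.7143
Deviations: -7.7143, 3.2857, 6.2857, -2.7143, -16.7143, 14.2857, 3.2857
Σ_{t=1}^{5}(x_t−x̄)(x_{t+2}−x̄) = -256.1633
γ_2 = -256.1633 / 7 = -36.595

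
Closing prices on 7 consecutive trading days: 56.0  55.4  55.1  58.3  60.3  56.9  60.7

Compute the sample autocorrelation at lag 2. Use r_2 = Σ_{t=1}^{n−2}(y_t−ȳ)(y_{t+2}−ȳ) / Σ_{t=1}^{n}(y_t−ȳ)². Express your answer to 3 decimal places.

Mean ȳ = (56.0 + 55.4 + 55.1 + 58.3 + 60.3 + 56.9 + 60.7)/7 = 57.5286
Deviations from mean: -1.5286, -2.1286, -2.4286, 0.7714, 2.7714, -0.6286, 3.1714
Σ(y_t−ȳ)(y_{t+2}−ȳ) = (3.7122) + (-1.6420) + (-6.7306) + (-0.4849) + (8.7894) = 3.6441
Denominator Σ(y_t−ȳ)² = 31.4943
r_2 = 3.6441 / 31.4943 = 0.116

0.116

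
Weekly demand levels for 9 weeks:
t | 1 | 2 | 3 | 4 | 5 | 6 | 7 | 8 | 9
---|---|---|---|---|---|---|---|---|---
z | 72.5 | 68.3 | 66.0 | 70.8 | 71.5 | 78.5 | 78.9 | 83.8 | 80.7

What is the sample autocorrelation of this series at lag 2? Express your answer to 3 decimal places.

0.344

Mean z̄ = (72.5 + 68.3 + 66.0 + 70.8 + 71.5 + 78.5 + 78.9 + 83.8 + 80.7)/9 = 74.5556
Numerator Σ_{t=1}^{7}(z_t−z̄)(z_{t+2}−z̄) = 102.2916
Denominator Σ(z_t−z̄)² = 297.6422
r_2 = 102.2916 / 297.6422 = 0.344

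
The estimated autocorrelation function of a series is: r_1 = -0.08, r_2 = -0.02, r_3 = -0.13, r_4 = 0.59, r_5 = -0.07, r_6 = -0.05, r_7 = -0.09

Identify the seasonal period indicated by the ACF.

The largest autocorrelation is r_4 = 0.59; the remaining lags stay at or below -0.02.
The dominant spike at lag 4 indicates a seasonal period of 4.

4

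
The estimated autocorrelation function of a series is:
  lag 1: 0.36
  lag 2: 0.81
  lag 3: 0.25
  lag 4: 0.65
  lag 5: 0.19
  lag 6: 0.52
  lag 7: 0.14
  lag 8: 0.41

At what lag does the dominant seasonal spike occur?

The largest autocorrelation is r_2 = 0.81, with weaker echoes at lags 4 (0.65), 6 (0.52) and 8 (0.41); the remaining lags stay at or below 0.36.
The dominant spike at lag 2 indicates a seasonal period of 2.

2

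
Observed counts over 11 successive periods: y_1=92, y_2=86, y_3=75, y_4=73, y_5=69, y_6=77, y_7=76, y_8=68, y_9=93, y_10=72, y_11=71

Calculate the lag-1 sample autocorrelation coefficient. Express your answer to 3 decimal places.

-0.034

Mean ȳ = (92 + 86 + 75 + 73 + 69 + 77 + 76 + 68 + 93 + 72 + 71)/11 = 77.4545
Numerator Σ_{t=1}^{10}(y_t−ȳ)(y_{t+1}−ȳ) = -26.3884
Denominator Σ(y_t−ȳ)² = 786.7273
r_1 = -26.3884 / 786.7273 = -0.034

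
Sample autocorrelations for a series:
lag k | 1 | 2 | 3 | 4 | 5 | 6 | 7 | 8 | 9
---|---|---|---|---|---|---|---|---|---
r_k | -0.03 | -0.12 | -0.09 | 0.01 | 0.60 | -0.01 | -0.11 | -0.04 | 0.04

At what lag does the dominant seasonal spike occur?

5

The largest autocorrelation is r_5 = 0.60; the remaining lags stay at or below 0.04.
The dominant spike at lag 5 indicates a seasonal period of 5.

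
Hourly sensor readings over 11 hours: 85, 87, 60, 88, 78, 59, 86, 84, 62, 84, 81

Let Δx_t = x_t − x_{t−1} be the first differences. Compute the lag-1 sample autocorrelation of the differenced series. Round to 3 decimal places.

-0.536

First differences Δx: 2, -27, 28, -10, -19, 27, -2, -22, 22, -3
Mean of differences = -0.4000
Numerator Σ(Δx_t−Δx̄)(Δx_{t+1}−Δx̄) = -1974.3600
Denominator Σ(Δx_t−Δx̄)² = 3686.4000
r_1(Δx) = -1974.3600 / 3686.4000 = -0.536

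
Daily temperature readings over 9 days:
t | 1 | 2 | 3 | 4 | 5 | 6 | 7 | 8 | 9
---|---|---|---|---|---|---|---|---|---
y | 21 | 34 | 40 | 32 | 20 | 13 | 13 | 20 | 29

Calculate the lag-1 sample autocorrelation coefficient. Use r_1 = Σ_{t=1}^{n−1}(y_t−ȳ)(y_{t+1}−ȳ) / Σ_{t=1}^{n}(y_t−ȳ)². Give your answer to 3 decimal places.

Mean ȳ = (21 + 34 + 40 + 32 + 20 + 13 + 13 + 20 + 29)/9 = 24.6667
Numerator Σ_{t=1}^{8}(y_t−ȳ)(y_{t+1}−ȳ) = 411.8889
Denominator Σ(y_t−ȳ)² = 724.0000
r_1 = 411.8889 / 724.0000 = 0.569

0.569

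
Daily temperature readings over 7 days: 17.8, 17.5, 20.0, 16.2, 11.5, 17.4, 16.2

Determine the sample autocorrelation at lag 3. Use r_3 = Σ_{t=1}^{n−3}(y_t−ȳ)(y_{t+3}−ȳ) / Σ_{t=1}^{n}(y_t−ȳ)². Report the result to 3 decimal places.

-0.053

Mean ȳ = (17.8 + 17.5 + 20.0 + 16.2 + 11.5 + 17.4 + 16.2)/7 = 16.6571
Σ(y_t−ȳ)(y_{t+3}−ȳ) = (-0.5224) + (-4.3467) + (2.4833) + (0.2090) = -2.1769
Denominator Σ(y_t−ȳ)² = 40.7571
r_3 = -2.1769 / 40.7571 = -0.053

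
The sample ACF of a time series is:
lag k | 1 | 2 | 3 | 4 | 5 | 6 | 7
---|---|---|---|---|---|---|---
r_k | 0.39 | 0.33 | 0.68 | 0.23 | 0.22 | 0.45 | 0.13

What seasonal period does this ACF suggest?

3

The largest autocorrelation is r_3 = 0.68, with a weaker echo at lag 6 (0.45); the remaining lags stay at or below 0.39. The elevated value at lag 1 (0.39), dropping to 0.33 at lag 2, reflects decaying short-term dependence rather than seasonality.
The dominant spike at lag 3 indicates a seasonal period of 3.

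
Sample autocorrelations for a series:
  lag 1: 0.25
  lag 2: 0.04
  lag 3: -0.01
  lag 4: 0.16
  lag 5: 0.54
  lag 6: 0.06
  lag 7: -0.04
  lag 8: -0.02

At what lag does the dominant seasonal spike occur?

The largest autocorrelation is r_5 = 0.54; the remaining lags stay at or below 0.25. The elevated value at lag 1 (0.25), dropping to 0.04 at lag 2, reflects decaying short-term dependence rather than seasonality.
The dominant spike at lag 5 indicates a seasonal period of 5.

5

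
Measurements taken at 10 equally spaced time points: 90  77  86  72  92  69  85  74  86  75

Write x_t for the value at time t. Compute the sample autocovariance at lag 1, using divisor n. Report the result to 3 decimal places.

-47.596

Mean x̄ = (90 + 77 + 86 + 72 + 92 + 69 + 85 + 74 + 86 + 75)/10 = 80.6000
Σ_{t=1}^{9}(x_t−x̄)(x_{t+1}−x̄) = -475.9600
γ_1 = -475.9600 / 10 = -47.596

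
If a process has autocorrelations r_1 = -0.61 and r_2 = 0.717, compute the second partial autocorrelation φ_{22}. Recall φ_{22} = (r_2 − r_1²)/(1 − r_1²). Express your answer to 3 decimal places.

0.549

φ_{22} = (r_2 − r_1²) / (1 − r_1²)
r_1² = (-0.61)² = 0.3721
Numerator = 0.717 − 0.3721 = 0.3449; denominator = 1 − 0.3721 = 0.6279
φ_{22} = 0.3449 / 0.6279 = 0.549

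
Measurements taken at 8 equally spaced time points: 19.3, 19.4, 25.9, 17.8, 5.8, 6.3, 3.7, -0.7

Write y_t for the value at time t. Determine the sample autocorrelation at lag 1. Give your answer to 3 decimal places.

Mean ȳ = (19.3 + 19.4 + 25.9 + 17.8 + 5.8 + 6.3 + 3.7 − 0.7)/8 = 12.1875
Deviations from mean: 7.1125, 7.2125, 13.7125, 5.6125, -6.3875, -5.8875, -8.4875, -12.8875
Σ(y_t−ȳ)(y_{t+1}−ȳ) = (51.2989) + (98.9014) + (76.9614) + (-35.8498) + (37.6064) + (49.9702) + (109.3827) = 388.2711
Denominator Σ(y_t−ȳ)² = 635.7288
r_1 = 388.2711 / 635.7288 = 0.611

0.611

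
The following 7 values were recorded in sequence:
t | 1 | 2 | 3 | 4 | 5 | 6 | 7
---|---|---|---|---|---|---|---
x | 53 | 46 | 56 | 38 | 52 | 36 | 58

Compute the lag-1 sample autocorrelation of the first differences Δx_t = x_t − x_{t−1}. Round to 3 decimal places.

-0.762

First differences Δx: -7, 10, -18, 14, -16, 22
Mean of differences = 0.8333
Numerator Σ(Δx_t−Δx̄)(Δx_{t+1}−Δx̄) = -1070.3611
Denominator Σ(Δx_t−Δx̄)² = 1404.8333
r_1(Δx) = -1070.3611 / 1404.8333 = -0.762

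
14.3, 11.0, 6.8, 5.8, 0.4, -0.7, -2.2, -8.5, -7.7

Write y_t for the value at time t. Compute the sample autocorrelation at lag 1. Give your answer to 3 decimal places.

0.654

Mean ȳ = (14.3 + 11.0 + 6.8 + 5.8 + 0.4 − 0.7 − 2.2 − 8.5 − 7.7)/9 = 2.1333
Numerator Σ_{t=1}^{8}(y_t−ȳ)(y_{t+1}−ȳ) = 327.8389
Denominator Σ(y_t−ȳ)² = 501.4400
r_1 = 327.8389 / 501.4400 = 0.654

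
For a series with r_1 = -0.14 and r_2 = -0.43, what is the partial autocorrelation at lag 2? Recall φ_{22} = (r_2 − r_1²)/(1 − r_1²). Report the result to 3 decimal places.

φ_{22} = (r_2 − r_1²) / (1 − r_1²)
r_1² = (-0.14)² = 0.0196
Numerator = -0.43 − 0.0196 = -0.4496; denominator = 1 − 0.0196 = 0.9804
φ_{22} = -0.4496 / 0.9804 = -0.459

-0.459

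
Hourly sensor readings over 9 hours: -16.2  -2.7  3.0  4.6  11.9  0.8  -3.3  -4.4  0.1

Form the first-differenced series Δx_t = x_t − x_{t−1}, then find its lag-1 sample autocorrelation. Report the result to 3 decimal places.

0.153

First differences Δx: 13.5, 5.7, 1.6, 7.3, -11.1, -4.1, -1.1, 4.5
Mean of differences = 2.0375
Numerator Σ(Δx_t−Δx̄)(Δx_{t+1}−Δx̄) = 61.1023
Denominator Σ(Δx_t−Δx̄)² = 398.8588
r_1(Δx) = 61.1023 / 398.8588 = 0.153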